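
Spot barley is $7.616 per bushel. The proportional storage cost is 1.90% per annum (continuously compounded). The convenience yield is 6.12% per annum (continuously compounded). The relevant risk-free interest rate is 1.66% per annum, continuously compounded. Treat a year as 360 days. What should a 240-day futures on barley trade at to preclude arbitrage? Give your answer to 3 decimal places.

Net carry = r + u − y = 0.0166 + 0.0190 − 0.0612 = -0.0256
F = S·e^((r+u−y)T) = 7.616 · e^(-0.0256 × 240/360) = 7.616 · e^-0.017067
= 7.616 × 0.983078 = $7.487 per bushel

$7.487 per bushel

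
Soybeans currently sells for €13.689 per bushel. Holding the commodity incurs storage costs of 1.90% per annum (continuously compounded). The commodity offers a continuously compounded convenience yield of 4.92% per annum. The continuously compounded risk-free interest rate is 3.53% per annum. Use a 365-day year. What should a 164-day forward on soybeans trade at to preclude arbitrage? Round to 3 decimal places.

Net carry = r + u − y = 0.0353 + 0.0190 − 0.0492 = 0.0051
F = S·e^((r+u−y)T) = 13.689 · e^(0.0051 × 164/365) = 13.689 · e^0.002292
= 13.689 × 1.002295 = €13.720 per bushel

€13.720 per bushel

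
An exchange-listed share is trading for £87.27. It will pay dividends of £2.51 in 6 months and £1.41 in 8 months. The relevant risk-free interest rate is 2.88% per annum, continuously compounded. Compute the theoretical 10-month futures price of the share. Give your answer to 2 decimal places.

PV(dividends) I = 2.51·e^(−0.0288·6/12) + 1.41·e^(−0.0288·8/12)
I = 2.4741 + 1.3832 = 3.8573
F = (S − I)·e^(rT) = (87.27 − 3.8573) · e^(0.0288·10/12)
= 83.4127 · e^0.024000 = 83.4127 × 1.024290 = £85.44

£85.44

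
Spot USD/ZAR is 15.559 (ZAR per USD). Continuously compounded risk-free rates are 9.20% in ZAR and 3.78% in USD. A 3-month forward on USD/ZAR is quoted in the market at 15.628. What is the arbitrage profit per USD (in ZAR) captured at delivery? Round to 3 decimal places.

0.143 per USD (in ZAR)

Fair forward: F* = S·e^(carry·T), with carry = (r_ZAR − r_USD) = 0.0920 − 0.0378 = 0.0542
F* = 15.559 · e^(0.0542 × 3/12) = 15.559 · e^0.013550 = 15.559 × 1.013642 = 15.7713
Market 15.628 < fair 15.7713: forward underpriced → reverse cash-and-carry (short spot, go long the forward).
At maturity, profit = |F_mkt − F*| = |15.628 − 15.7713| = 0.143 per USD (in ZAR)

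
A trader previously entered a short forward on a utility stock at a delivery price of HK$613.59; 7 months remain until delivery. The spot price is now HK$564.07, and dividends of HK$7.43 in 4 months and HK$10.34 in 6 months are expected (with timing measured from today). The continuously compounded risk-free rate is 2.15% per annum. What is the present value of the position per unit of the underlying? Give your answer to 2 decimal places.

HK$59.48

PV(remaining dividends) I = 7.43·e^(−0.0215·4/12) + 10.34·e^(−0.0215·6/12) = 17.6064
Current forward F = (S − I)·e^(rT) = (564.07 − 17.6064)·e^(0.0215·7/12) = 546.4636 × 1.012621 = 553.3605
Value (long) = (F − K)·e^(−rT) = (553.3605 − 613.59) × 0.987537 = -59.4789
Short position value = −(long value) = HK$59.48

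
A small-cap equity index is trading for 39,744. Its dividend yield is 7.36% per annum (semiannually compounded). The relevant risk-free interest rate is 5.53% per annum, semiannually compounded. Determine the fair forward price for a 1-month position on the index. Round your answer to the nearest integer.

F = S · (1+r/2)^(2T) / (1+q/2)^(2T)
= 39744 × 1.004556 / 1.006041 = 39744 × 0.998524
F = 39,685

39,685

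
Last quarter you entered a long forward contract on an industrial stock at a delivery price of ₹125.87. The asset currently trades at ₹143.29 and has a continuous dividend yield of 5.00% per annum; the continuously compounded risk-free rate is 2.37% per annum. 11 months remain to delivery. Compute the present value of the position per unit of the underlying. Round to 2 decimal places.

Current fair forward for the remaining 11 months: F = S·e^((r − q)·T), (r − q) = 0.0237 − 0.0500 = -0.0263
F = 143.29 · e^(-0.0263 × 11/12) = 143.29 × 0.976180 = 139.8768
Value of long forward = (F − K)·e^(−rT) = (139.8768 − 125.87) · e^(−0.0237·11/12)
= 14.0068 × 0.978509 = 13.71

₹13.71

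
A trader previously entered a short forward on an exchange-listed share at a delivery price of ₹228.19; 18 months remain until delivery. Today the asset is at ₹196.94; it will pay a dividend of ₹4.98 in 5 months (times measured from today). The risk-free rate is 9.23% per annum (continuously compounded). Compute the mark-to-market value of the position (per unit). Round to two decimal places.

PV(remaining dividends) I = 4.98·e^(−0.0923·5/12) = 4.7921
Current forward F = (S − I)·e^(rT) = (196.94 − 4.7921)·e^(0.0923·18/12) = 192.1479 × 1.148492 = 220.6803
Value (long) = (F − K)·e^(−rT) = (220.6803 − 228.19) × 0.870707 = -6.5387
Short position value = −(long value) = ₹6.54

₹6.54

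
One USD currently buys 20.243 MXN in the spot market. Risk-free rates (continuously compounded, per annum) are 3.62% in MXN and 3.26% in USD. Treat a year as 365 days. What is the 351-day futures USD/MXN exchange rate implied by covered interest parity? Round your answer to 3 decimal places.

20.313

F = S·e^((r_MXN − r_USD)T) = 20.243 · e^((0.0362 − 0.0326) × 351/365)
= 20.243 · e^0.003462 = 20.243 × 1.003468
F = 20.313 MXN per USD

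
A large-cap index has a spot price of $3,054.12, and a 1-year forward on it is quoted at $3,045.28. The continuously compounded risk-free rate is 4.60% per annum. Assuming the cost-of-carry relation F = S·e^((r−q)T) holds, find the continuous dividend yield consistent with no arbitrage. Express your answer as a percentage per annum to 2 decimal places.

4.89%

From F = S·e^((r−q)T): (r − q) = ln(F/S)/T
ln(3045.28/3054.12) = ln(0.997106) = -0.002898
(r − q) = -0.002898 / (1) = -0.002898
q = r − ln(F/S)/T = 0.0460 + 0.002898 = 0.048898
q = 4.89%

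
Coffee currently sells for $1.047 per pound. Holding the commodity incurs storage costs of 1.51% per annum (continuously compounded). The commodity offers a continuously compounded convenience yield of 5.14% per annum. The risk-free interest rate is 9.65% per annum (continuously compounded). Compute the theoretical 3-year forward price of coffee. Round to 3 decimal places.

Net carry = r + u − y = 0.0965 + 0.0151 − 0.0514 = 0.0602
F = S·e^((r+u−y)T) = 1.047 · e^(0.0602 × 3) = 1.047 · e^0.180600
= 1.047 × 1.197936 = $1.254 per pound

$1.254 per pound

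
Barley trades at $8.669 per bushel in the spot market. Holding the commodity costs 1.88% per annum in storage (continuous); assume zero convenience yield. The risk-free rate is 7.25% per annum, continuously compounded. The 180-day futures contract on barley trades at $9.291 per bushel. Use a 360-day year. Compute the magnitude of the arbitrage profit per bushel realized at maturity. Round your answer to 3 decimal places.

Fair futures: F* = S·e^(carry·T), with carry = (r + u) = 0.0725 + 0.0188 = 0.0913
F* = 8.669 · e^(0.0913 × 180/360) = 8.669 · e^0.045650 = 8.669 × 1.046708 = $9.0739
Market $9.291 > fair $9.0739: forward overpriced → cash-and-carry (buy spot, short the forward).
At maturity, profit = |F_mkt − F*| = |9.291 − 9.0739| = $0.217 per bushel

$0.217 per bushel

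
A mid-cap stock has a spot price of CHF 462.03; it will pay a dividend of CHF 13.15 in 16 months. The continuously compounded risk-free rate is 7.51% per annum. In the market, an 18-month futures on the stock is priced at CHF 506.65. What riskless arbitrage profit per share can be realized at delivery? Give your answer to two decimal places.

PV(dividends) I = 13.15·e^(−0.0751·16/12) = 11.8970
Fair futures F* = (S − I)·e^(rT) = (462.03 − 11.8970)·e^0.112650 = 450.1330 × 1.119240 = 503.8069
Market CHF 506.65 > fair 503.8069: forward overpriced → cash-and-carry (borrow at r, buy the stock and collect the dividends, short the forward).
Profit at T = |F_mkt − F*| = |506.65 − 503.8069| = CHF 2.84 per share

CHF 2.84 per share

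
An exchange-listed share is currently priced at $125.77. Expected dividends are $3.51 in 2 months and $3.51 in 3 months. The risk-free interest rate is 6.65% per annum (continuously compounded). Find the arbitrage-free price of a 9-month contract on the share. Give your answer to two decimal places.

PV(dividends) I = 3.51·e^(−0.0665·2/12) + 3.51·e^(−0.0665·3/12)
I = 3.4713 + 3.4521 = 6.9234
F = (S − I)·e^(rT) = (125.77 − 6.9234) · e^(0.0665·9/12)
= 118.8466 · e^0.049875 = 118.8466 × 1.051140 = $124.92

$124.92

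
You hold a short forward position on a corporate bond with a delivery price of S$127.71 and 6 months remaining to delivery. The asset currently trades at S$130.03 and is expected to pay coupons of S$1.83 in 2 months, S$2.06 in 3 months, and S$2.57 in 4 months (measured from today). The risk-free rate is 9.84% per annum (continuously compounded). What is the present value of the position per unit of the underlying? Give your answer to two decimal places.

PV(remaining coupons) I = 1.83·e^(−0.0984·2/12) + 2.06·e^(−0.0984·3/12) + 2.57·e^(−0.0984·4/12) = 6.2972
Current forward F = (S − I)·e^(rT) = (130.03 − 6.2972)·e^(0.0984·6/12) = 123.7328 × 1.050430 = 129.9726
Value (long) = (F − K)·e^(−rT) = (129.9726 − 127.71) × 0.951991 = 2.1540
Short position value = −(long value) = -S$2.15

-S$2.15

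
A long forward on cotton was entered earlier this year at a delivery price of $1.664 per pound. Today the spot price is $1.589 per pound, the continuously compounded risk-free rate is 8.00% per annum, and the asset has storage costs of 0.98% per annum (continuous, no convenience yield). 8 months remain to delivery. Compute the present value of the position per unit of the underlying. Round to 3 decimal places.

Current fair forward for the remaining 8 months: F = S·e^((r + u)·T), (r + u) = 0.0800 + 0.0098 = 0.0898
F = 1.589 · e^(0.0898 × 8/12) = 1.589 × 1.061695 = 1.6870
Value of long forward = (F − K)·e^(−rT) = (1.6870 − 1.664) · e^(−0.0800·8/12)
= 0.0230 × 0.948064 = 0.022

$0.022 per pound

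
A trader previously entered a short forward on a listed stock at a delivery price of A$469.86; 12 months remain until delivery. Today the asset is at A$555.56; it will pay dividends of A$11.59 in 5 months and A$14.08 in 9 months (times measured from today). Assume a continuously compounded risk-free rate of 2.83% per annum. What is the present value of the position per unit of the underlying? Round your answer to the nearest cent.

PV(remaining dividends) I = 11.59·e^(−0.0283·5/12) + 14.08·e^(−0.0283·9/12) = 25.2384
Current forward F = (S − I)·e^(rT) = (555.56 − 25.2384)·e^(0.0283·12/12) = 530.3216 × 1.028704 = 545.5440
Value (long) = (F − K)·e^(−rT) = (545.5440 − 469.86) × 0.972097 = 73.5722
Short position value = −(long value) = -A$73.57

-A$73.57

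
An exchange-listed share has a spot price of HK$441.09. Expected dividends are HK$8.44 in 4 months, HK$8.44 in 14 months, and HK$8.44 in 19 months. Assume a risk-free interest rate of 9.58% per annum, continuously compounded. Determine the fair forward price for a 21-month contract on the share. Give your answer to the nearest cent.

PV(dividends) I = 8.44·e^(−0.0958·4/12) + 8.44·e^(−0.0958·14/12) + 8.44·e^(−0.0958·19/12)
I = 8.1747 + 7.5475 + 7.2522 = 22.9744
F = (S − I)·e^(rT) = (441.09 − 22.9744) · e^(0.0958·21/12)
= 418.1156 · e^0.167650 = 418.1156 × 1.182523 = HK$494.43

HK$494.43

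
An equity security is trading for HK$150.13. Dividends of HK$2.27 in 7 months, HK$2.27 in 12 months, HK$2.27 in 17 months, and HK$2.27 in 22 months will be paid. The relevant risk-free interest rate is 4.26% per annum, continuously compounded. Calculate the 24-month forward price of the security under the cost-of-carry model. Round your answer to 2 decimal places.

HK$154.09

PV(dividends) I = 2.27·e^(−0.0426·7/12) + 2.27·e^(−0.0426·12/12) + 2.27·e^(−0.0426·17/12) + 2.27·e^(−0.0426·22/12)
I = 2.2143 + 2.1753 + 2.1371 + 2.0995 = 8.6262
F = (S − I)·e^(rT) = (150.13 − 8.6262) · e^(0.0426·24/12)
= 141.5038 · e^0.085200 = 141.5038 × 1.088935 = HK$154.09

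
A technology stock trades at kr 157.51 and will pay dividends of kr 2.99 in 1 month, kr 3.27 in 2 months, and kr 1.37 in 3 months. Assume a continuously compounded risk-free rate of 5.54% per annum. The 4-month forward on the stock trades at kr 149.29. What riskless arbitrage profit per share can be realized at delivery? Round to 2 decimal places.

kr 3.45 per share

PV(dividends) I = 2.99·e^(−0.0554·1/12) + 3.27·e^(−0.0554·2/12) + 1.37·e^(−0.0554·3/12) = 7.5673
Fair forward F* = (S − I)·e^(rT) = (157.51 − 7.5673)·e^0.018467 = 149.9427 × 1.018639 = 152.7375
Market kr 149.29 < fair 152.7375: forward underpriced → reverse cash-and-carry (short the stock, invest proceeds at r, pay the dividends, go long the forward).
Profit at T = |F_mkt − F*| = |149.29 − 152.7375| = kr 3.45 per share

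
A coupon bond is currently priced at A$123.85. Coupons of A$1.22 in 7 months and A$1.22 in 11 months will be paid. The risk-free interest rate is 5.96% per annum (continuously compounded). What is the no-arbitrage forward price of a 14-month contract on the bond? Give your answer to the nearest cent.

PV(coupons) I = 1.22·e^(−0.0596·7/12) + 1.22·e^(−0.0596·11/12)
I = 1.1783 + 1.1551 = 2.3334
F = (S − I)·e^(rT) = (123.85 − 2.3334) · e^(0.0596·14/12)
= 121.5166 · e^0.069533 = 121.5166 × 1.072007 = A$130.27

A$130.27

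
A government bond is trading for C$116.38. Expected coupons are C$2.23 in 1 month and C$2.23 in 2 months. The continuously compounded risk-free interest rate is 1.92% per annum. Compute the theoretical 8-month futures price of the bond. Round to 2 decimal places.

PV(coupons) I = 2.23·e^(−0.0192·1/12) + 2.23·e^(−0.0192·2/12)
I = 2.2264 + 2.2229 = 4.4493
F = (S − I)·e^(rT) = (116.38 − 4.4493) · e^(0.0192·8/12)
= 111.9307 · e^0.012800 = 111.9307 × 1.012882 = C$113.37

C$113.37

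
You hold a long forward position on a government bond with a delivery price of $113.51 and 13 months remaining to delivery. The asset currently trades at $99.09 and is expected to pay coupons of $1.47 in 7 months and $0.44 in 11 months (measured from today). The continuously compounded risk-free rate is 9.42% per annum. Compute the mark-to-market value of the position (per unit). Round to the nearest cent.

PV(remaining coupons) I = 1.47·e^(−0.0942·7/12) + 0.44·e^(−0.0942·11/12) = 1.7950
Current forward F = (S − I)·e^(rT) = (99.09 − 1.7950)·e^(0.0942·13/12) = 97.2950 × 1.107439 = 107.7483
Value (long) = (F − K)·e^(−rT) = (107.7483 − 113.51) × 0.902984 = -5.2027
Value = -$5.20

-$5.20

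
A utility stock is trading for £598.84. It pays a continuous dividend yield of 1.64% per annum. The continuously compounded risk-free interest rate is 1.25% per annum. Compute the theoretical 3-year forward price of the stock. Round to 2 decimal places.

£591.87

F = S·e^((r − q)T) = 598.84 · e^((0.0125 − 0.0164) × 3)
= 598.84 · e^-0.011700 = 598.84 × 0.988368
F = £591.87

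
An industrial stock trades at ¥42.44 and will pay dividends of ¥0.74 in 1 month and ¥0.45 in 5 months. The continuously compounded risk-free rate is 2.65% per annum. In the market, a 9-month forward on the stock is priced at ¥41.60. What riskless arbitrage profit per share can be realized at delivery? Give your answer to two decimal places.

¥0.48 per share

PV(dividends) I = 0.74·e^(−0.0265·1/12) + 0.45·e^(−0.0265·5/12) = 1.1834
Fair forward F* = (S − I)·e^(rT) = (42.44 − 1.1834)·e^0.019875 = 41.2566 × 1.020074 = 42.0848
Market ¥41.60 < fair 42.0848: forward underpriced → reverse cash-and-carry (short the stock, invest proceeds at r, pay the dividends, go long the forward).
Profit at T = |F_mkt − F*| = |41.60 − 42.0848| = ¥0.48 per share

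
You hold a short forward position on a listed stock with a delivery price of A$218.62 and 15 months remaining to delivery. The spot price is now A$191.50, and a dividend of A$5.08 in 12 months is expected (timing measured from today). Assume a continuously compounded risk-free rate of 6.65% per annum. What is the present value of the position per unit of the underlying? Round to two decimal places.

PV(remaining dividends) I = 5.08·e^(−0.0665·12/12) = 4.7532
Current forward F = (S − I)·e^(rT) = (191.50 − 4.7532)·e^(0.0665·15/12) = 186.7468 × 1.086678 = 202.9336
Value (long) = (F − K)·e^(−rT) = (202.9336 − 218.62) × 0.920236 = -14.4352
Short position value = −(long value) = A$14.44

A$14.44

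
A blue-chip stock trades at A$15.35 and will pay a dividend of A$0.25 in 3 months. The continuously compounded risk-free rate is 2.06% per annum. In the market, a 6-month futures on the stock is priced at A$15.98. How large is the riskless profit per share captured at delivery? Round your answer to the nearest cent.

PV(dividends) I = 0.25·e^(−0.0206·3/12) = 0.2487
Fair futures F* = (S − I)·e^(rT) = (15.35 − 0.2487)·e^0.010300 = 15.1013 × 1.010353 = 15.2576
Market A$15.98 > fair 15.2576: forward overpriced → cash-and-carry (borrow at r, buy the stock and collect the dividends, short the forward).
Profit at T = |F_mkt − F*| = |15.98 − 15.2576| = A$0.72 per share

A$0.72 per share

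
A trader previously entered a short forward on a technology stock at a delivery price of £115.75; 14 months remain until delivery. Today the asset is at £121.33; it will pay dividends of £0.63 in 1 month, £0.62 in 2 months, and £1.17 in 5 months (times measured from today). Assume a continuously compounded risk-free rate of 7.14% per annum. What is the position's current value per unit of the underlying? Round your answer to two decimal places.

PV(remaining dividends) I = 0.63·e^(−0.0714·1/12) + 0.62·e^(−0.0714·2/12) + 1.17·e^(−0.0714·5/12) = 2.3746
Current forward F = (S − I)·e^(rT) = (121.33 − 2.3746)·e^(0.0714·14/12) = 118.9554 × 1.086868 = 129.2888
Value (long) = (F − K)·e^(−rT) = (129.2888 − 115.75) × 0.920075 = 12.4567
Short position value = −(long value) = -£12.46

-£12.46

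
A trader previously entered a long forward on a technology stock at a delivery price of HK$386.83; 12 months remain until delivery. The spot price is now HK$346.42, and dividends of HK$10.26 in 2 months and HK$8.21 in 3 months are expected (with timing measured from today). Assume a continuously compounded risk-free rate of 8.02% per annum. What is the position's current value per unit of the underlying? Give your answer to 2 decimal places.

PV(remaining dividends) I = 10.26·e^(−0.0802·2/12) + 8.21·e^(−0.0802·3/12) = 18.1708
Current forward F = (S − I)·e^(rT) = (346.42 − 18.1708)·e^(0.0802·12/12) = 328.2492 × 1.083504 = 355.6593
Value (long) = (F − K)·e^(−rT) = (355.6593 − 386.83) × 0.922932 = -28.7684
Value = -HK$28.77

-HK$28.77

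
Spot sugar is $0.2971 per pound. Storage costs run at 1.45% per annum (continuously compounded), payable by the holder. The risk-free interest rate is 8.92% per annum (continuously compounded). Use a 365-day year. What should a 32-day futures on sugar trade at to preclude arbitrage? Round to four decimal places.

Net carry = r + u − y = 0.0892 + 0.0145 − 0.0000 = 0.1037
F = S·e^((r+u−y)T) = 0.2971 · e^(0.1037 × 32/365) = 0.2971 · e^0.009092
= 0.2971 × 1.009133 = $0.2998 per pound

$0.2998 per pound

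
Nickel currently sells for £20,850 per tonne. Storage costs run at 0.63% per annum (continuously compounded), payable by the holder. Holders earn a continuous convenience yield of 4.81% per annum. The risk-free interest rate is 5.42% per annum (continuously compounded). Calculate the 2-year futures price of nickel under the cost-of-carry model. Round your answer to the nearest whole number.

Net carry = r + u − y = 0.0542 + 0.0063 − 0.0481 = 0.0124
F = S·e^((r+u−y)T) = 20850 · e^(0.0124 × 2) = 20850 · e^0.024800
= 20850 × 1.025110 = £21,374 per tonne

£21,374 per tonne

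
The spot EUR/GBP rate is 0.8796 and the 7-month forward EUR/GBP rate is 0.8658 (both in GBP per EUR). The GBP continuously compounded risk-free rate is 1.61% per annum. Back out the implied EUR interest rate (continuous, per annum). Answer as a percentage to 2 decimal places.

4.32%

F = S·e^((r_GBP − r_EUR)T) ⇒ r_EUR = r_GBP − ln(F/S)/T
ln(0.8658/0.8796) = -0.015813; /(7/12) = -0.027108
r_EUR = 0.0161 + 0.027108 = 0.043208
r_EUR = 4.32%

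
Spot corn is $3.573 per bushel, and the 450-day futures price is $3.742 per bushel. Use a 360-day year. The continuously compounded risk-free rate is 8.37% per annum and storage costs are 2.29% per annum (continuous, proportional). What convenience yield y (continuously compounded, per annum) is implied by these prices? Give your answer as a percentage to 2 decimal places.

6.96%

F = S·e^((r+u−y)T) ⇒ (r+u−y) = ln(F/S)/T
ln(3.742/3.573) = 0.046215; /T ⇒ 0.036972
y = r + u − ln(F/S)/T = 0.0837 + 0.0229 − 0.036972 = 0.069628
y = 6.96%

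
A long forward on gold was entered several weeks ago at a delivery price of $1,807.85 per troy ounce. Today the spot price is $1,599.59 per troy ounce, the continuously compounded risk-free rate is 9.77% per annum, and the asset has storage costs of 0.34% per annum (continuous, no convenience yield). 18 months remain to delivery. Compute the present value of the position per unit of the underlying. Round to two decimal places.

Current fair forward for the remaining 18 months: F = S·e^((r + u)·T), (r + u) = 0.0977 + 0.0034 = 0.1011
F = 1599.59 · e^(0.1011 × 18/12) = 1599.59 × 1.16375285 = 1861.5274
Value of long forward = (F − K)·e^(−rT) = (1861.5274 − 1807.85) · e^(−0.0977·18/12)
= 53.6774 × 0.86368255 = 46.36

$46.36 per troy ounce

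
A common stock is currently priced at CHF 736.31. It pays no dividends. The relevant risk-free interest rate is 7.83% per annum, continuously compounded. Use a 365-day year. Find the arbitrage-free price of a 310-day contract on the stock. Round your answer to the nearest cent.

CHF 786.94

F = S·e^(rT) = 736.31 · e^(0.0783 × 310/365)
= 736.31 · e^0.066501 = 736.31 × 1.068762
F = CHF 786.94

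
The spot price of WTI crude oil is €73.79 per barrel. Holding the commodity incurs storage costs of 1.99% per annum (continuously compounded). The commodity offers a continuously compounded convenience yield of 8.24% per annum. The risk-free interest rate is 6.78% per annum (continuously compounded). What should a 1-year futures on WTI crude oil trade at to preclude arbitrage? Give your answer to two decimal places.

Net carry = r + u − y = 0.0678 + 0.0199 − 0.0824 = 0.0053
F = S·e^((r+u−y)T) = 73.79 · e^(0.0053 × 1) = 73.79 · e^0.005300
= 73.79 × 1.005314 = €74.18 per barrel

€74.18 per barrel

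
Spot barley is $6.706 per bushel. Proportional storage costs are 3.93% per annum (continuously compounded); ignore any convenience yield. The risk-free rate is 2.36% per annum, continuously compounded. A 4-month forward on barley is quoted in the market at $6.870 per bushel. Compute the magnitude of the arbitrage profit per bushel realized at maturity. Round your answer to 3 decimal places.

$0.022 per bushel

Fair forward: F* = S·e^(carry·T), with carry = (r + u) = 0.0236 + 0.0393 = 0.0629
F* = 6.706 · e^(0.0629 × 4/12) = 6.706 · e^0.020967 = 6.706 × 1.021188 = $6.8481
Market $6.870 > fair $6.8481: forward overpriced → cash-and-carry (buy spot, short the forward).
At maturity, profit = |F_mkt − F*| = |6.870 − 6.8481| = $0.022 per bushel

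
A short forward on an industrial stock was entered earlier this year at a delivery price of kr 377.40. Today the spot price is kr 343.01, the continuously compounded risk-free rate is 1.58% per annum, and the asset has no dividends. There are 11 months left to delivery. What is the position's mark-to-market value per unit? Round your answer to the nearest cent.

kr 28.96

Current fair forward for the remaining 11 months: F = S·e^(r·T), r = 0.0158
F = 343.01 · e^(0.0158 × 11/12) = 343.01 × 1.014589 = 348.0142
Value of long forward = (F − K)·e^(−rT) = (348.0142 − 377.40) · e^(−0.0158·11/12)
= -29.3858 × 0.985621 = -28.96
Short position value = −(long value) = kr 28.96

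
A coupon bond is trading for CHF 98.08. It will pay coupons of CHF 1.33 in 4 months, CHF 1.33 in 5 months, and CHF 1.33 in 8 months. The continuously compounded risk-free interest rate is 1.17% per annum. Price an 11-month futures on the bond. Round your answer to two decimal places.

PV(coupons) I = 1.33·e^(−0.0117·4/12) + 1.33·e^(−0.0117·5/12) + 1.33·e^(−0.0117·8/12)
I = 1.3248 + 1.3235 + 1.3197 = 3.9680
F = (S − I)·e^(rT) = (98.08 − 3.9680) · e^(0.0117·11/12)
= 94.1120 · e^0.010725 = 94.1120 × 1.010783 = CHF 95.13

CHF 95.13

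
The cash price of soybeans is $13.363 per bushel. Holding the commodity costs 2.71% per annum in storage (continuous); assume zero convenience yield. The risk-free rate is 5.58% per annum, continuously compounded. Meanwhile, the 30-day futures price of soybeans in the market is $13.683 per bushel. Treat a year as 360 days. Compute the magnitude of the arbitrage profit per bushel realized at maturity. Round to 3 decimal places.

$0.227 per bushel

Fair futures: F* = S·e^(carry·T), with carry = (r + u) = 0.0558 + 0.0271 = 0.0829
F* = 13.363 · e^(0.0829 × 30/360) = 13.363 · e^0.006908 = 13.363 × 1.006932 = $13.4556
Market $13.683 > fair $13.4556: forward overpriced → cash-and-carry (buy spot, short the forward).
At maturity, profit = |F_mkt − F*| = |13.683 − 13.4556| = $0.227 per bushel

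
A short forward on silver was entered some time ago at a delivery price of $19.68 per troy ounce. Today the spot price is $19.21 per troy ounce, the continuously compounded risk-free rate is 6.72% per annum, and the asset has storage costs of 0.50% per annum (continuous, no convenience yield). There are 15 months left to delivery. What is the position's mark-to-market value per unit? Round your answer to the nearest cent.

Current fair forward for the remaining 15 months: F = S·e^((r + u)·T), (r + u) = 0.0672 + 0.0050 = 0.0722
F = 19.21 · e^(0.0722 × 15/12) = 19.21 × 1.094448 = 21.0243
Value of long forward = (F − K)·e^(−rT) = (21.0243 − 19.68) · e^(−0.0672·15/12)
= 1.3443 × 0.919431 = 1.24
Short position value = −(long value) = -$1.24

-$1.24 per troy ounce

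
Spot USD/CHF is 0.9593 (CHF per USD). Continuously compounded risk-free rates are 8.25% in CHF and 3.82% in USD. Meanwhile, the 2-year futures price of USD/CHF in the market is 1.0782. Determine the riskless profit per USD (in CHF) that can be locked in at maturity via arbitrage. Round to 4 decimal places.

0.0300 per USD (in CHF)

Fair futures: F* = S·e^(carry·T), with carry = (r_CHF − r_USD) = 0.0825 − 0.0382 = 0.0443
F* = 0.9593 · e^(0.0443 × 2) = 0.9593 · e^0.088600 = 0.9593 × 1.092644 = 1.0482
Market 1.0782 > fair 1.0482: forward overpriced → cash-and-carry (buy spot, short the forward).
At maturity, profit = |F_mkt − F*| = |1.0782 − 1.0482| = 0.0300 per USD (in CHF)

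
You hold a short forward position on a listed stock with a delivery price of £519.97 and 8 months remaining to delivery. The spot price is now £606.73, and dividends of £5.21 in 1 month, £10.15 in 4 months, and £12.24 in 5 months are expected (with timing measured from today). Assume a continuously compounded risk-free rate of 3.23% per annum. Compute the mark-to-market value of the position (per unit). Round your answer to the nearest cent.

PV(remaining dividends) I = 5.21·e^(−0.0323·1/12) + 10.15·e^(−0.0323·4/12) + 12.24·e^(−0.0323·5/12) = 27.3137
Current forward F = (S − I)·e^(rT) = (606.73 − 27.3137)·e^(0.0323·8/12) = 579.4163 × 1.021767 = 592.0285
Value (long) = (F − K)·e^(−rT) = (592.0285 − 519.97) × 0.978697 = 70.5234
Short position value = −(long value) = -£70.52

-£70.52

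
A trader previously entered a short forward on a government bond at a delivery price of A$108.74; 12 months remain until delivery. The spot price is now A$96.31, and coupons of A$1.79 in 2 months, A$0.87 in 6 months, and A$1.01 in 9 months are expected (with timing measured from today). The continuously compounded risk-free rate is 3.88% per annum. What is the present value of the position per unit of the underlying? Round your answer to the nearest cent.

PV(remaining coupons) I = 1.79·e^(−0.0388·2/12) + 0.87·e^(−0.0388·6/12) + 1.01·e^(−0.0388·9/12) = 3.6128
Current forward F = (S − I)·e^(rT) = (96.31 − 3.6128)·e^(0.0388·12/12) = 92.6972 × 1.039563 = 96.3646
Value (long) = (F − K)·e^(−rT) = (96.3646 − 108.74) × 0.961943 = -11.9044
Short position value = −(long value) = A$11.90

A$11.90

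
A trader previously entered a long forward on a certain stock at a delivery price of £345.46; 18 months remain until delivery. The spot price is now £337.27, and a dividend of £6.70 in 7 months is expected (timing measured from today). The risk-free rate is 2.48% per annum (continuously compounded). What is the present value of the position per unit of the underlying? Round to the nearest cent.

PV(remaining dividends) I = 6.70·e^(−0.0248·7/12) = 6.6038
Current forward F = (S − I)·e^(rT) = (337.27 − 6.6038)·e^(0.0248·18/12) = 330.6662 × 1.037901 = 343.1988
Value (long) = (F − K)·e^(−rT) = (343.1988 − 345.46) × 0.963483 = -2.1786
Value = -£2.18

-£2.18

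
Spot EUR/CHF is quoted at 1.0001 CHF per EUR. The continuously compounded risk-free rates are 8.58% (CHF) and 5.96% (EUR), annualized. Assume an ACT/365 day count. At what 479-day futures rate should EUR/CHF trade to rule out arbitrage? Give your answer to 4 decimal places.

F = S·e^((r_CHF − r_EUR)T) = 1.0001 · e^((0.0858 − 0.0596) × 479/365)
= 1.0001 · e^0.034383 = 1.0001 × 1.034981
F = 1.0351 CHF per EUR

1.0351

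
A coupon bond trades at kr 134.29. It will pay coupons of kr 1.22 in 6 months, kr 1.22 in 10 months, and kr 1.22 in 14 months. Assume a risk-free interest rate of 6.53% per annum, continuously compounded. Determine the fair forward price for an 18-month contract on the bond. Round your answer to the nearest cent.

kr 144.29

PV(coupons) I = 1.22·e^(−0.0653·6/12) + 1.22·e^(−0.0653·10/12) + 1.22·e^(−0.0653·14/12)
I = 1.1808 + 1.1554 + 1.1305 = 3.4667
F = (S − I)·e^(rT) = (134.29 − 3.4667) · e^(0.0653·18/12)
= 130.8233 · e^0.097950 = 130.8233 × 1.102908 = kr 144.29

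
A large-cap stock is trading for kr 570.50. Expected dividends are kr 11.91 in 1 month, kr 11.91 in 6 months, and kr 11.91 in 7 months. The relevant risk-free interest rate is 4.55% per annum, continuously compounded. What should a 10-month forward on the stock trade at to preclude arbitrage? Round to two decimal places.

kr 556.09

PV(dividends) I = 11.91·e^(−0.0455·1/12) + 11.91·e^(−0.0455·6/12) + 11.91·e^(−0.0455·7/12)
I = 11.8649 + 11.6421 + 11.5980 = 35.1050
F = (S − I)·e^(rT) = (570.50 − 35.1050) · e^(0.0455·10/12)
= 535.3950 · e^0.037917 = 535.3950 × 1.038645 = kr 556.09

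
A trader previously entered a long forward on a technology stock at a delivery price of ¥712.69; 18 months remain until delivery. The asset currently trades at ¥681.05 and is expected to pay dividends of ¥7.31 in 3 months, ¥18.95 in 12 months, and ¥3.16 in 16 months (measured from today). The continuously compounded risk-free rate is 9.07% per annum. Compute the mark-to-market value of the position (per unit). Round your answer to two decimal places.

¥31.76

PV(remaining dividends) I = 7.31·e^(−0.0907·3/12) + 18.95·e^(−0.0907·12/12) + 3.16·e^(−0.0907·16/12) = 27.2530
Current forward F = (S − I)·e^(rT) = (681.05 − 27.2530)·e^(0.0907·18/12) = 653.7970 × 1.145739 = 749.0807
Value (long) = (F − K)·e^(−rT) = (749.0807 − 712.69) × 0.872799 = 31.7618
Value = ¥31.76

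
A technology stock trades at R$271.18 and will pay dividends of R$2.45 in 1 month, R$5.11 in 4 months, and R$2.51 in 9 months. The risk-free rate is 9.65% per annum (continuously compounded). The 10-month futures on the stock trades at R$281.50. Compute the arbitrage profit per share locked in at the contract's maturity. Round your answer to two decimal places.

R$1.86 per share

PV(dividends) I = 2.45·e^(−0.0965·1/12) + 5.11·e^(−0.0965·4/12) + 2.51·e^(−0.0965·9/12) = 9.7134
Fair futures F* = (S − I)·e^(rT) = (271.18 − 9.7134)·e^0.080417 = 261.4666 × 1.083739 = 283.3616
Market R$281.50 < fair 283.3616: forward underpriced → reverse cash-and-carry (short the stock, invest proceeds at r, pay the dividends, go long the forward).
Profit at T = |F_mkt − F*| = |281.50 − 283.3616| = R$1.86 per share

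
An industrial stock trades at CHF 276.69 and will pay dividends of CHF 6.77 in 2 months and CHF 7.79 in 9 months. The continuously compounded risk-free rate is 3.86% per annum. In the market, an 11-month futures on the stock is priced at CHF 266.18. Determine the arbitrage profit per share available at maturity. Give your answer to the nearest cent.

PV(dividends) I = 6.77·e^(−0.0386·2/12) + 7.79·e^(−0.0386·9/12) = 14.2943
Fair futures F* = (S − I)·e^(rT) = (276.69 − 14.2943)·e^0.035383 = 262.3957 × 1.036016 = 271.8461
Market CHF 266.18 < fair 271.8461: forward underpriced → reverse cash-and-carry (short the stock, invest proceeds at r, pay the dividends, go long the forward).
Profit at T = |F_mkt − F*| = |266.18 − 271.8461| = CHF 5.67 per share

CHF 5.67 per share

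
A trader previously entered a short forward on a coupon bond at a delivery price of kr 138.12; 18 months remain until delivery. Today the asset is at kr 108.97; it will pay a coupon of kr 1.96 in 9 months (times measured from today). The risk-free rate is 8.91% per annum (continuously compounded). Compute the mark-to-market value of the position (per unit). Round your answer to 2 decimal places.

PV(remaining coupons) I = 1.96·e^(−0.0891·9/12) = 1.8333
Current forward F = (S − I)·e^(rT) = (108.97 − 1.8333)·e^(0.0891·18/12) = 107.1367 × 1.142993 = 122.4565
Value (long) = (F − K)·e^(−rT) = (122.4565 − 138.12) × 0.874896 = -13.7039
Short position value = −(long value) = kr 13.70

kr 13.70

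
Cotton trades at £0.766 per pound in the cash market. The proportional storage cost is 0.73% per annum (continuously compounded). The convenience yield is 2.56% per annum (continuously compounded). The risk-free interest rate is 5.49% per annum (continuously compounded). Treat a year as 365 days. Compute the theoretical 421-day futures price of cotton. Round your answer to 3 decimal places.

£0.799 per pound

Net carry = r + u − y = 0.0549 + 0.0073 − 0.0256 = 0.0366
F = S·e^((r+u−y)T) = 0.766 · e^(0.0366 × 421/365) = 0.766 · e^0.042215
= 0.766 × 1.043119 = £0.799 per pound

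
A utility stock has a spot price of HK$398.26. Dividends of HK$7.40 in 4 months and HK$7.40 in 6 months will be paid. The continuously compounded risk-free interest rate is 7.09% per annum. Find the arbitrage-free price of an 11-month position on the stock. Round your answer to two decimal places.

PV(dividends) I = 7.40·e^(−0.0709·4/12) + 7.40·e^(−0.0709·6/12)
I = 7.2272 + 7.1423 = 14.3695
F = (S − I)·e^(rT) = (398.26 − 14.3695) · e^(0.0709·11/12)
= 383.8905 · e^0.064992 = 383.8905 × 1.067150 = HK$409.67

HK$409.67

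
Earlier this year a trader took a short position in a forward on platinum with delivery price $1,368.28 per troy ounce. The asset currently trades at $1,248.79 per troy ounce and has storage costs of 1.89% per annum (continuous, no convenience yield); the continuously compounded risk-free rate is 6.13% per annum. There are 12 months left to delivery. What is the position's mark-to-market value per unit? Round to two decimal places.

$14.31 per troy ounce

Current fair forward for the remaining 12 months: F = S·e^((r + u)·T), (r + u) = 0.0613 + 0.0189 = 0.0802
F = 1248.79 · e^(0.0802 × 12/12) = 1248.79 × 1.08350375 = 1353.0686
Value of long forward = (F − K)·e^(−rT) = (1353.0686 − 1368.28) · e^(−0.0613·12/12)
= -15.2114 × 0.94054104 = -14.31
Short position value = −(long value) = $14.31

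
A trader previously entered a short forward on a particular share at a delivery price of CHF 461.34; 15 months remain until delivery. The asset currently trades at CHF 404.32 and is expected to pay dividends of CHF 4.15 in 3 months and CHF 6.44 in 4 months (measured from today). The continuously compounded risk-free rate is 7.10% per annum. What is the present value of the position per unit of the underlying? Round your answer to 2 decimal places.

PV(remaining dividends) I = 4.15·e^(−0.0710·3/12) + 6.44·e^(−0.0710·4/12) = 10.3664
Current forward F = (S − I)·e^(rT) = (404.32 − 10.3664)·e^(0.0710·15/12) = 393.9536 × 1.092807 = 430.5153
Value (long) = (F − K)·e^(−rT) = (430.5153 − 461.34) × 0.915074 = -28.2069
Short position value = −(long value) = CHF 28.21

CHF 28.21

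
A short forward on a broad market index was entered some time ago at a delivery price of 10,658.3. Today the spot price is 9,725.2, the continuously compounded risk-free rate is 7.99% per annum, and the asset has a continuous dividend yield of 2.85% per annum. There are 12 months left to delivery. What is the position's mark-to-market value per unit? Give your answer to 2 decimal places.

387.89

Current fair forward for the remaining 12 months: F = S·e^((r − q)·T), (r − q) = 0.0799 − 0.0285 = 0.0514
F = 9725.2 · e^(0.0514 × 12/12) = 9725.2 × 1.05274391 = 10238.1451
Value of long forward = (F − K)·e^(−rT) = (10238.1451 − 10658.3) · e^(−0.0799·12/12)
= -420.1549 × 0.92320866 = -387.89
Short position value = −(long value) = 387.89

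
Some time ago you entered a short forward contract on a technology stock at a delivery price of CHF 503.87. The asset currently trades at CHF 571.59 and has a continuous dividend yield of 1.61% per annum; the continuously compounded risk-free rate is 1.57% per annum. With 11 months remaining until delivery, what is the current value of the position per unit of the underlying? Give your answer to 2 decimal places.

-CHF 66.55

Current fair forward for the remaining 11 months: F = S·e^((r − q)·T), (r − q) = 0.0157 − 0.0161 = -0.0004
F = 571.59 · e^(-0.0004 × 11/12) = 571.59 × 0.999633 = 571.3802
Value of long forward = (F − K)·e^(−rT) = (571.3802 − 503.87) · e^(−0.0157·11/12)
= 67.5102 × 0.985711 = 66.55
Short position value = −(long value) = -CHF 66.55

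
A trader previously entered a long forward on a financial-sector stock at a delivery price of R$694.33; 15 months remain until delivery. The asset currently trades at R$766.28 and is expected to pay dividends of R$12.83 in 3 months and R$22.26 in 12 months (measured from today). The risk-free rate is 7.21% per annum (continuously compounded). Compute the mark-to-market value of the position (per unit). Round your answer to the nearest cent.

PV(remaining dividends) I = 12.83·e^(−0.0721·3/12) + 22.26·e^(−0.0721·12/12) = 33.3124
Current forward F = (S − I)·e^(rT) = (766.28 − 33.3124)·e^(0.0721·15/12) = 732.9676 × 1.094311 = 802.0945
Value (long) = (F − K)·e^(−rT) = (802.0945 − 694.33) × 0.913817 = 98.4770
Value = R$98.48

R$98.48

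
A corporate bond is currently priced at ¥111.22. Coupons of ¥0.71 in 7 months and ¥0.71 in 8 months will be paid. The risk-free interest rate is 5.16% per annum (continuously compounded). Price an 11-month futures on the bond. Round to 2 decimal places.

¥115.17

PV(coupons) I = 0.71·e^(−0.0516·7/12) + 0.71·e^(−0.0516·8/12)
I = 0.6889 + 0.6860 = 1.3749
F = (S − I)·e^(rT) = (111.22 − 1.3749) · e^(0.0516·11/12)
= 109.8451 · e^0.047300 = 109.8451 × 1.048436 = ¥115.17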